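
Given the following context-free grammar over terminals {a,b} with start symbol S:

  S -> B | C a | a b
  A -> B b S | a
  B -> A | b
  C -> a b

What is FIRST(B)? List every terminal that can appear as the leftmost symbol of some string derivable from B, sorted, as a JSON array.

FIRST sets, iterate to fixpoint:
iter 1:
  A via A→a: +{a}
  B via B→A: +{a}
  B via B→b: +{b}
  C via C→a b: +{a}
  S via S→B: +{a,b}
  FIRST(S)={a,b}  FIRST(A)={a}  FIRST(B)={a,b}  FIRST(C)={a}
iter 2:
  A via A→B b S: +{b}
  FIRST(S)={a,b}  FIRST(A)={a,b}  FIRST(B)={a,b}  FIRST(C)={a}
iter 3: — fixpoint
  FIRST(S)={a,b}  FIRST(A)={a,b}  FIRST(B)={a,b}  FIRST(C)={a}

FIRST(B) = ["a", "b"]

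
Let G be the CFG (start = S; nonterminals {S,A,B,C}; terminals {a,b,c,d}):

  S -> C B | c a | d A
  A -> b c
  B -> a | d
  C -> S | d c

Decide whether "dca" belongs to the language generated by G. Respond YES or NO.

CNF form of G:
  S -> C B | T1 T2 | T3 A
  A -> T0 T1
  B -> a | d
  C -> C B | T1 T2 | T3 A | T3 T1
  T0 -> b
  T1 -> c
  T2 -> a
  T3 -> d

CYK fill:
  cell(0,0) d: {B,T3}  orig:{B}
  cell(1,1) c: {T1}  orig:{}
  cell(2,2) a: {B,T2}  orig:{B}
  cell(0,1) dc: {C}
  cell(1,2) ca: {C,S}
  cell(0,2) dca: {C,S}

S ∈ T[0,2] ⇒ YES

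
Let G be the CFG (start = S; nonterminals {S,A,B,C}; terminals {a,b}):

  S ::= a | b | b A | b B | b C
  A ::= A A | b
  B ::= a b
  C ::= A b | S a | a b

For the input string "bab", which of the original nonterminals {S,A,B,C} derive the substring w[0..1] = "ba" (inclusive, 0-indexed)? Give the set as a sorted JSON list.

CNF form of G:
  S -> T1 A | T1 B | T1 C | a | b
  A -> A A | b
  B -> T0 T1
  C -> A T1 | S T0 | T0 T1
  T0 -> a
  T1 -> b

CYK fill (cells [i..j] with 0 ≤ i ≤ j ≤ 1 only):
  [0..0]={A,S,T1}  "b"  orig:{A,S}
  [1..1]={S,T0}  "a"  orig:{S}
  [0..1]={C}  "ba"

Original NTs in T[0,1] deriving "ba": ["C"]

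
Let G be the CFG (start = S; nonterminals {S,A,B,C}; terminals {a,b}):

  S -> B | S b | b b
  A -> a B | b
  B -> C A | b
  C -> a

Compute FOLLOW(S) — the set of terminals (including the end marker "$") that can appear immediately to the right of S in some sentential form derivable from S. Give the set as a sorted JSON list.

Compute FIRST by fixpoint:
iter 1:
  A via A→a B: +{a}
  A via A→b: +{b}
  B via B→b: +{b}
  C via C→a: +{a}
  S via S→B: +{b}
  FIRST[S]={b}  FIRST[A]={a,b}  FIRST[B]={b}  FIRST[C]={a}
iter 2:
  B via B→C A: +{a}
  S via S→B: +{a}
  FIRST[S]={a,b}  FIRST[A]={a,b}  FIRST[B]={a,b}  FIRST[C]={a}
iter 3: done
  FIRST[S]={a,b}  FIRST[A]={a,b}  FIRST[B]={a,b}  FIRST[C]={a}

Compute FOLLOW by fixpoint:
initialize: $ ∈ FOLLOW(S)
pass 1:
  B→C A: FOLLOW(C) ⊇ FIRST(A) = {a,b}; new: +{a,b}
  S→B: FOLLOW(B) ⊇ FOLLOW(S) ⊇ {$}; new: +{$}
  S→S b: FOLLOW(S) ⊇ FIRST(b) = {b}; new: +{b}
  FOLLOW[S]={$,b}  FOLLOW[A]={}  FOLLOW[B]={$}  FOLLOW[C]={a,b}
pass 2:
  B→C A: FOLLOW(A) ⊇ FOLLOW(B) ⊇ {$}; new: +{$}
  S→B: FOLLOW(B) ⊇ FOLLOW(S) ⊇ {$,b}; new: +{b}
  FOLLOW[S]={$,b}  FOLLOW[A]={$}  FOLLOW[B]={$,b}  FOLLOW[C]={a,b}
pass 3:
  B→C A: FOLLOW(A) ⊇ FOLLOW(B) ⊇ {$,b}; new: +{b}
  FOLLOW[S]={$,b}  FOLLOW[A]={$,b}  FOLLOW[B]={$,b}  FOLLOW[C]={a,b}
pass 4: done
  FOLLOW[S]={$,b}  FOLLOW[A]={$,b}  FOLLOW[B]={$,b}  FOLLOW[C]={a,b}

FOLLOW(S) = ["$", "b"]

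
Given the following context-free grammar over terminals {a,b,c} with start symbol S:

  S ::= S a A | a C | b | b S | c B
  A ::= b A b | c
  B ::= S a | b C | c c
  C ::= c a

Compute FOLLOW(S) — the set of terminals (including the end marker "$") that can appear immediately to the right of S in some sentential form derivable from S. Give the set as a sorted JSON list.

FIRST iteration:
pass 1:
  A via A→b A b: +{b}
  A via A→c: +{c}
  B via B→b C: +{b}
  B via B→c c: +{c}
  C via C→c a: +{c}
  S via S→a C: +{a}
  S via S→b: +{b}
  S via S→c B: +{c}
  FIRST(S)={a,b,c}  FIRST(A)={b,c}  FIRST(B)={b,c}  FIRST(C)={c}
pass 2:
  B via B→S a: +{a}
  FIRST(S)={a,b,c}  FIRST(A)={b,c}  FIRST(B)={a,b,c}  FIRST(C)={c}
pass 3: (stable)
  FIRST(S)={a,b,c}  FIRST(A)={b,c}  FIRST(B)={a,b,c}  FIRST(C)={c}

FOLLOW iteration:
initialize: $ ∈ FOLLOW(S)
[1]
  A→b A b: FOLLOW(A) ⊇ FIRST(b) = {b}; new: +{b}
  B→S a: FOLLOW(S) ⊇ FIRST(a) = {a}; new: +{a}
  S→S a A: FOLLOW(A) ⊇ FOLLOW(S) ⊇ {$,a}; new: +{$,a}
  S→a C: FOLLOW(C) ⊇ FOLLOW(S) ⊇ {$,a}; new: +{$,a}
  S→c B: FOLLOW(B) ⊇ FOLLOW(S) ⊇ {$,a}; new: +{$,a}
  FOLLOW(S)={$,a}  FOLLOW(A)={$,a,b}  FOLLOW(B)={$,a}  FOLLOW(C)={$,a}
[2] (no change)
  FOLLOW(S)={$,a}  FOLLOW(A)={$,a,b}  FOLLOW(B)={$,a}  FOLLOW(C)={$,a}

FOLLOW(S) = ["$", "a"]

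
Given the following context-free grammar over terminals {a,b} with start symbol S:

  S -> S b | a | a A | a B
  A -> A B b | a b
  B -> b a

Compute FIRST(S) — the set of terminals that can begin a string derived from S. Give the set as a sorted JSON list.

Compute FIRST by fixpoint:
round 1:
  A via A→a b: +{a}
  B via B→b a: +{b}
  S via S→a: +{a}
  FIRST[S]={a}  FIRST[A]={a}  FIRST[B]={b}
round 2: — fixpoint
  FIRST[S]={a}  FIRST[A]={a}  FIRST[B]={b}

FIRST(S) = ["a"]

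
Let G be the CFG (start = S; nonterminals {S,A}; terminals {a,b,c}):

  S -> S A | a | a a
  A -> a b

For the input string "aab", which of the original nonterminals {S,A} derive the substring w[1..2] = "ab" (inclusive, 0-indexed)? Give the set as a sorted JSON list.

Convert to CNF:
  S -> S A | T0 T0 | a
  A -> T0 T1
  T0 -> a
  T1 -> b

CYK table (by increasing span), restricted to cells inside w[1..2]:
  cell(1,1) a: {S,T0}  orig:{S}
  cell(2,2) b: {T1}  orig:{}
  cell(1,2) ab: {A}

Original NTs in T[1,2] deriving "ab": ["A"]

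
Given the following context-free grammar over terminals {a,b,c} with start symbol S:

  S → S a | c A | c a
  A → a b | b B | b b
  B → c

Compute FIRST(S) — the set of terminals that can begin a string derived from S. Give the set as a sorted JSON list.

Compute FIRST by fixpoint:
pass 1:
  A via A→a b: +{a}
  A via A→b B: +{b}
  B via B→c: +{c}
  S via S→c A: +{c}
  FIRST[S]={c}  FIRST[A]={a,b}  FIRST[B]={c}
pass 2: — fixpoint
  FIRST[S]={c}  FIRST[A]={a,b}  FIRST[B]={c}

FIRST(S) = ["c"]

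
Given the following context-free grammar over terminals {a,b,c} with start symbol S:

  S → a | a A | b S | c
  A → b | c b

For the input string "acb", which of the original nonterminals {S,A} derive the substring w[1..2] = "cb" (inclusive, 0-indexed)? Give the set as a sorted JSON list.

Convert to CNF:
  S -> T1 S | T2 A | a | c
  A -> T0 T1 | b
  T0 -> c
  T1 -> b
  T2 -> a

CYK fill (cells [i..j] with 1 ≤ i ≤ j ≤ 2 only):
  [1..1]={S,T0}  "c"  orig:{S}
  [2..2]={A,T1}  "b"  orig:{A}
  [1..2]={A}  "cb"

Original NTs in T[1,2] deriving "cb": ["A"]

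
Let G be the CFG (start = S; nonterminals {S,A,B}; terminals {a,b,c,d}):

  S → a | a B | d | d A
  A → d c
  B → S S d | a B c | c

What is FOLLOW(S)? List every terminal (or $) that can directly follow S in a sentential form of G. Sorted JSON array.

Compute FIRST by fixpoint:
pass 1:
  A via A→d c: +{d}
  B via B→a B c: +{a}
  B via B→c: +{c}
  S via S→a: +{a}
  S via S→d: +{d}
  FIRST[S]={a,d}  FIRST[A]={d}  FIRST[B]={a,c}
pass 2:
  B via B→S S d: +{d}
  FIRST[S]={a,d}  FIRST[A]={d}  FIRST[B]={a,c,d}
pass 3: (stable)
  FIRST[S]={a,d}  FIRST[A]={d}  FIRST[B]={a,c,d}

Compute FOLLOW by fixpoint:
initialize: $ ∈ FOLLOW(S)
[1]
  B→S S d: FOLLOW(S) ⊇ FIRST(S) = {a,d}; new: +{a,d}
  B→a B c: FOLLOW(B) ⊇ FIRST(c) = {c}; new: +{c}
  S→a B: FOLLOW(B) ⊇ FOLLOW(S) ⊇ {$,a,d}; new: +{$,a,d}
  S→d A: FOLLOW(A) ⊇ FOLLOW(S) ⊇ {$,a,d}; new: +{$,a,d}
  FOLLOW(S)={$,a,d}  FOLLOW(A)={$,a,d}  FOLLOW(B)={$,a,c,d}
[2] (no change)
  FOLLOW(S)={$,a,d}  FOLLOW(A)={$,a,d}  FOLLOW(B)={$,a,c,d}

FOLLOW(S) = ["$", "a", "d"]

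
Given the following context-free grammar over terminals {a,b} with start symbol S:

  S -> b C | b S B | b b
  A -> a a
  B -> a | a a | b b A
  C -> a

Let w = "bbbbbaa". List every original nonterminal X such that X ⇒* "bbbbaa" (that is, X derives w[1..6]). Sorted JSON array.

CNF form of G:
  S -> T1 C | T1 T1 | T1 X3
  A -> T0 T0
  B -> T0 T0 | T1 X2 | a
  C -> a
  T0 -> a
  T1 -> b
  X2 -> T1 A
  X3 -> S B

CYK fill (cells [i..j] with 1 ≤ i ≤ j ≤ 6 only):
  [1..1]={T1}  "b"  orig:{}
  [2..2]={T1}  "b"  orig:{}
  [3..3]={T1}  "b"  orig:{}
  [4..4]={T1}  "b"  orig:{}
  [5..5]={B,C,T0}  "a"  orig:{B,C}
  [6..6]={B,C,T0}  "a"  orig:{B,C}
  [1..2]={S}  "bb"
  [2..3]={S}  "bb"
  [3..4]={S}  "bb"
  [4..5]={S}  "ba"
  [5..6]={A,B}  "aa"
  [1..3]=∅  "bbb"
  [2..4]=∅  "bbb"
  [3..5]={X3}  "bba"  orig:{}
  [4..6]={X2,X3}  "baa"  orig:{}
  [1..4]=∅  "bbbb"
  [2..5]={S}  "bbba"
  [3..6]={B,S,X3}  "bbaa"  orig:{B,S}
  [1..5]=∅  "bbbba"
  [2..6]={S,X3}  "bbbaa"  orig:{S}
  [1..6]={S,X3}  "bbbbaa"  orig:{S}

Original NTs in T[1,6] deriving "bbbbaa": ["S"]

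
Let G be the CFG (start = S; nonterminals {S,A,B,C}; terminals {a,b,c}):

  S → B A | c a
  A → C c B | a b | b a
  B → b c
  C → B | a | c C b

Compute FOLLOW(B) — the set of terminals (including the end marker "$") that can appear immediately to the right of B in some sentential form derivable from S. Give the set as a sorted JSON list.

Compute FIRST by fixpoint:
pass 1:
  A via A→a b: +{a}
  A via A→b a: +{b}
  B via B→b c: +{b}
  C via C→B: +{b}
  C via C→a: +{a}
  C via C→c C b: +{c}
  S via S→B A: +{b}
  S via S→c a: +{c}
  FIRST[S]={b,c}  FIRST[A]={a,b}  FIRST[B]={b}  FIRST[C]={a,b,c}
pass 2:
  A via A→C c B: +{c}
  FIRST[S]={b,c}  FIRST[A]={a,b,c}  FIRST[B]={b}  FIRST[C]={a,b,c}
pass 3: done
  FIRST[S]={b,c}  FIRST[A]={a,b,c}  FIRST[B]={b}  FIRST[C]={a,b,c}

Compute FOLLOW by fixpoint:
seed FOLLOW(S) with $
pass 1:
  A→C c B: FOLLOW(C) ⊇ FIRST(c) = {c}; new: +{c}
  C→B: FOLLOW(B) ⊇ FOLLOW(C) ⊇ {c}; new: +{c}
  C→c C b: FOLLOW(C) ⊇ FIRST(b) = {b}; new: +{b}
  S→B A: FOLLOW(B) ⊇ FIRST(A) = {a,b,c}; new: +{a,b}
  S→B A: FOLLOW(A) ⊇ FOLLOW(S) ⊇ {$}; new: +{$}
  FOLLOW(S)={$}  FOLLOW(A)={$}  FOLLOW(B)={a,b,c}  FOLLOW(C)={b,c}
pass 2:
  A→C c B: FOLLOW(B) ⊇ FOLLOW(A) ⊇ {$}; new: +{$}
  FOLLOW(S)={$}  FOLLOW(A)={$}  FOLLOW(B)={$,a,b,c}  FOLLOW(C)={b,c}
pass 3: (stable)
  FOLLOW(S)={$}  FOLLOW(A)={$}  FOLLOW(B)={$,a,b,c}  FOLLOW(C)={b,c}

FOLLOW(B) = ["$", "a", "b", "c"]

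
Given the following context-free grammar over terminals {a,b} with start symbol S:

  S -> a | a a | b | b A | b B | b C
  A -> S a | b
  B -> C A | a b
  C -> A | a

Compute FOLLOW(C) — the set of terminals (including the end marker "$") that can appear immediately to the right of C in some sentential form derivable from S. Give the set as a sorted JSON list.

FIRST iteration:
pass 1:
  A via A→b: +{b}
  B via B→a b: +{a}
  C via C→A: +{b}
  C via C→a: +{a}
  S via S→a: +{a}
  S via S→b: +{b}
  FIRST[S]={a,b}  FIRST[A]={b}  FIRST[B]={a}  FIRST[C]={a,b}
pass 2:
  A via A→S a: +{a}
  B via B→C A: +{b}
  FIRST[S]={a,b}  FIRST[A]={a,b}  FIRST[B]={a,b}  FIRST[C]={a,b}
pass 3: done
  FIRST[S]={a,b}  FIRST[A]={a,b}  FIRST[B]={a,b}  FIRST[C]={a,b}

FOLLOW sets:
FOLLOW(S) := {$}
[1]
  A→S a: FOLLOW(S) ⊇ FIRST(a) = {a}; new: +{a}
  B→C A: FOLLOW(C) ⊇ FIRST(A) = {a,b}; new: +{a,b}
  C→A: FOLLOW(A) ⊇ FOLLOW(C) ⊇ {a,b}; new: +{a,b}
  S→b A: FOLLOW(A) ⊇ FOLLOW(S) ⊇ {$,a}; new: +{$}
  S→b B: FOLLOW(B) ⊇ FOLLOW(S) ⊇ {$,a}; new: +{$,a}
  S→b C: FOLLOW(C) ⊇ FOLLOW(S) ⊇ {$,a}; new: +{$}
  FOLLOW[S]={$,a}  FOLLOW[A]={$,a,b}  FOLLOW[B]={$,a}  FOLLOW[C]={$,a,b}
[2] done
  FOLLOW[S]={$,a}  FOLLOW[A]={$,a,b}  FOLLOW[B]={$,a}  FOLLOW[C]={$,a,b}

FOLLOW(C) = ["$", "a", "b"]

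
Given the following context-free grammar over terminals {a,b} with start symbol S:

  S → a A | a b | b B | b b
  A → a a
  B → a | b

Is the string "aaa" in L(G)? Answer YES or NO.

Convert to CNF:
  S -> T0 A | T0 T1 | T1 B | T1 T1
  A -> T0 T0
  B -> a | b
  T0 -> a
  T1 -> b

CYK fill:
  T[0,0] 'a' = {B,T0}  orig:{B}
  T[1,1] 'a' = {B,T0}  orig:{B}
  T[2,2] 'a' = {B,T0}  orig:{B}
  T[0,1] 'aa' = {A}
  T[1,2] 'aa' = {A}
  T[0,2] 'aaa' = {S}

S ∈ T[0,2] ⇒ YES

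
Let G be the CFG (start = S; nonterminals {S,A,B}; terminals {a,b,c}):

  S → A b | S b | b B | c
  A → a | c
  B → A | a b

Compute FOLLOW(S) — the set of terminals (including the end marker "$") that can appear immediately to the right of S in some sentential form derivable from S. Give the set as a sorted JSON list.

FIRST iteration:
round 1:
  A via A→a: +{a}
  A via A→c: +{c}
  B via B→A: +{a,c}
  S via S→A b: +{a,c}
  S via S→b B: +{b}
  FIRST[S]={a,b,c}  FIRST[A]={a,c}  FIRST[B]={a,c}
round 2: done
  FIRST[S]={a,b,c}  FIRST[A]={a,c}  FIRST[B]={a,c}

FOLLOW sets:
initialize: $ ∈ FOLLOW(S)
iter 1:
  S→A b: FOLLOW(A) ⊇ FIRST(b) = {b}; new: +{b}
  S→S b: FOLLOW(S) ⊇ FIRST(b) = {b}; new: +{b}
  S→b B: FOLLOW(B) ⊇ FOLLOW(S) ⊇ {$,b}; new: +{$,b}
  S: {$,b}  A: {b}  B: {$,b}
iter 2:
  B→A: FOLLOW(A) ⊇ FOLLOW(B) ⊇ {$,b}; new: +{$}
  S: {$,b}  A: {$,b}  B: {$,b}
iter 3: done
  S: {$,b}  A: {$,b}  B: {$,b}

FOLLOW(S) = ["$", "b"]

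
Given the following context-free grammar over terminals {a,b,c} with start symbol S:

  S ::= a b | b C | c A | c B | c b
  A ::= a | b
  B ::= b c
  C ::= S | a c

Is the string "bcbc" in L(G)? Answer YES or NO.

Convert to CNF:
  S -> T0 C | T1 A | T1 B | T1 T0 | T2 T0
  A -> a | b
  B -> T0 T1
  C -> T0 C | T1 A | T1 B | T1 T0 | T2 T0 | T2 T1
  T0 -> b
  T1 -> c
  T2 -> a

CYK fill:
  [0..0]={A,T0}  "b"  orig:{A}
  [1..1]={T1}  "c"  orig:{}
  [2..2]={A,T0}  "b"  orig:{A}
  [3..3]={T1}  "c"  orig:{}
  [0..1]={B}  "bc"
  [1..2]={C,S}  "cb"
  [2..3]={B}  "bc"
  [0..2]={C,S}  "bcb"
  [1..3]={C,S}  "cbc"
  [0..3]={C,S}  "bcbc"

S ∈ T[0,3] ⇒ YES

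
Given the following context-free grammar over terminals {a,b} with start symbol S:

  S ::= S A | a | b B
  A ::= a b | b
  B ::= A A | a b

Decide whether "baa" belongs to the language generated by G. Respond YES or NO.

CNF form of G:
  S -> S A | T1 B | a
  A -> T0 T1 | b
  B -> A A | T0 T1
  T0 -> a
  T1 -> b

CYK table (by increasing span):
  [0..0]={A,T1}  "b"  orig:{A}
  [1..1]={S,T0}  "a"  orig:{S}
  [2..2]={S,T0}  "a"  orig:{S}
  [0..1]=∅  "ba"
  [1..2]=∅  "aa"
  [0..2]=∅  "baa"

S ∉ T[0,2] ⇒ NO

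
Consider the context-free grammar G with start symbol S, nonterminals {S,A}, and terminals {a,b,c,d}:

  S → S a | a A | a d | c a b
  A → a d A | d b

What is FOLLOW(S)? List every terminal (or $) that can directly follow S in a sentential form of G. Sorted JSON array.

FIRST iteration:
iter 1:
  A via A→a d A: +{a}
  A via A→d b: +{d}
  S via S→a A: +{a}
  S via S→c a b: +{c}
  FIRST[S]={a,c}  FIRST[A]={a,d}
iter 2: — fixpoint
  FIRST[S]={a,c}  FIRST[A]={a,d}

Compute FOLLOW by fixpoint:
FOLLOW(S) := {$}
round 1:
  S→S a: FOLLOW(S) ⊇ FIRST(a) = {a}; new: +{a}
  S→a A: FOLLOW(A) ⊇ FOLLOW(S) ⊇ {$,a}; new: +{$,a}
  FOLLOW[S]={$,a}  FOLLOW[A]={$,a}
round 2: — fixpoint
  FOLLOW[S]={$,a}  FOLLOW[A]={$,a}

FOLLOW(S) = ["$", "a"]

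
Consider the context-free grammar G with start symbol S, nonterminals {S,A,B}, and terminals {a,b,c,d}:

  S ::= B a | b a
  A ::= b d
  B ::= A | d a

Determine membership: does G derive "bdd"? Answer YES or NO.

Convert to CNF:
  S -> B T2 | T0 T2
  A -> T0 T1
  B -> T0 T1 | T1 T2
  T0 -> b
  T1 -> d
  T2 -> a

Fill CYK table bottom-up:
  cell(0,0) b: {T0}  orig:{}
  cell(1,1) d: {T1}  orig:{}
  cell(2,2) d: {T1}  orig:{}
  cell(0,1) bd: {A,B}
  cell(1,2) dd: ∅
  cell(0,2) bdd: ∅

S ∉ T[0,2] ⇒ NO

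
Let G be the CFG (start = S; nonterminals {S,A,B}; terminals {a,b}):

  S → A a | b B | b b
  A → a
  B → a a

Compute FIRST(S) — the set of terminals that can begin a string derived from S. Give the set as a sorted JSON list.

FIRST sets, iterate to fixpoint:
round 1:
  A via A→a: +{a}
  B via B→a a: +{a}
  S via S→A a: +{a}
  S via S→b B: +{b}
  FIRST[S]={a,b}  FIRST[A]={a}  FIRST[B]={a}
round 2: done
  FIRST[S]={a,b}  FIRST[A]={a}  FIRST[B]={a}

FIRST(S) = ["a", "b"]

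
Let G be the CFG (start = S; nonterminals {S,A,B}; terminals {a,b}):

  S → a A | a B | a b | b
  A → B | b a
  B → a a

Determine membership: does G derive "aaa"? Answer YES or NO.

CNF form of G:
  S -> T0 A | T0 B | T0 T1 | b
  A -> T0 T0 | T1 T0
  B -> T0 T0
  T0 -> a
  T1 -> b

CYK table (by increasing span):
  cell(0,0) a: {T0}  orig:{}
  cell(1,1) a: {T0}  orig:{}
  cell(2,2) a: {T0}  orig:{}
  cell(0,1) aa: {A,B}
  cell(1,2) aa: {A,B}
  cell(0,2) aaa: {S}

S ∈ T[0,2] ⇒ YES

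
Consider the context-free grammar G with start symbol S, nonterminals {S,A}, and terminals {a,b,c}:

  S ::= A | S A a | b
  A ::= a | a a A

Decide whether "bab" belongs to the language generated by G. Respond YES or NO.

CNF form of G:
  S -> S X2 | T0 X3 | a | b
  A -> T0 X1 | a
  T0 -> a
  X1 -> T0 A
  X2 -> A T0
  X3 -> T0 A

Fill CYK table bottom-up:
  T[0,0] 'b' = {S}
  T[1,1] 'a' = {A,S,T0}  orig:{A,S}
  T[2,2] 'b' = {S}
  T[0,1] 'ba' = ∅
  T[1,2] 'ab' = ∅
  T[0,2] 'bab' = ∅

S ∉ T[0,2] ⇒ NO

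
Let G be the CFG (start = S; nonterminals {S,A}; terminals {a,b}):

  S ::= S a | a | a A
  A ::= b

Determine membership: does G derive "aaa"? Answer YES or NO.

CNF form of G:
  S -> S T0 | T0 A | a
  A -> b
  T0 -> a

CYK fill:
  T[0,0] 'a' = {S,T0}  orig:{S}
  T[1,1] 'a' = {S,T0}  orig:{S}
  T[2,2] 'a' = {S,T0}  orig:{S}
  T[0,1] 'aa' = {S}
  T[1,2] 'aa' = {S}
  T[0,2] 'aaa' = {S}

S ∈ T[0,2] ⇒ YES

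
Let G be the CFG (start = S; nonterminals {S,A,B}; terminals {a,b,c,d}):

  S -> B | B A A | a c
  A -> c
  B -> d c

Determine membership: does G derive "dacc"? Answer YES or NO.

Convert to CNF:
  S -> B X3 | T0 T1 | T2 T1
  A -> c
  B -> T0 T1
  T0 -> d
  T1 -> c
  T2 -> a
  X3 -> A A

CYK table (by increasing span):
  [0..0]={T0}  "d"  orig:{}
  [1..1]={T2}  "a"  orig:{}
  [2..2]={A,T1}  "c"  orig:{A}
  [3..3]={A,T1}  "c"  orig:{A}
  [0..1]=∅  "da"
  [1..2]={S}  "ac"
  [2..3]={X3}  "cc"  orig:{}
  [0..2]=∅  "dac"
  [1..3]=∅  "acc"
  [0..3]=∅  "dacc"

S ∉ T[0,3] ⇒ NO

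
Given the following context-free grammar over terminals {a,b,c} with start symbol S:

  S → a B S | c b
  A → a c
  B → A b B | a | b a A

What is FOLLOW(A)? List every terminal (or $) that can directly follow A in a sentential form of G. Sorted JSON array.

Compute FIRST by fixpoint:
[1]
  A via A→a c: +{a}
  B via B→A b B: +{a}
  B via B→b a A: +{b}
  S via S→a B S: +{a}
  S via S→c b: +{c}
  FIRST(S)={a,c}  FIRST(A)={a}  FIRST(B)={a,b}
[2] (no change)
  FIRST(S)={a,c}  FIRST(A)={a}  FIRST(B)={a,b}

FOLLOW sets:
initialize: $ ∈ FOLLOW(S)
round 1:
  B→A b B: FOLLOW(A) ⊇ FIRST(b) = {b}; new: +{b}
  S→a B S: FOLLOW(B) ⊇ FIRST(S) = {a,c}; new: +{a,c}
  S: {$}  A: {b}  B: {a,c}
round 2:
  B→b a A: FOLLOW(A) ⊇ FOLLOW(B) ⊇ {a,c}; new: +{a,c}
  S: {$}  A: {a,b,c}  B: {a,c}
round 3: — fixpoint
  S: {$}  A: {a,b,c}  B: {a,c}

FOLLOW(A) = ["a", "b", "c"]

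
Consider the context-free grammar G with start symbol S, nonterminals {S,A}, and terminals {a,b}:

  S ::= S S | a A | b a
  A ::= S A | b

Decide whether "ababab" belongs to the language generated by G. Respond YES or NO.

CNF form of G:
  S -> S S | T0 A | T1 T0
  A -> S A | b
  T0 -> a
  T1 -> b

CYK table (by increasing span):
  T[0,0] 'a' = {T0}  orig:{}
  T[1,1] 'b' = {A,T1}  orig:{A}
  T[2,2] 'a' = {T0}  orig:{}
  T[3,3] 'b' = {A,T1}  orig:{A}
  T[4,4] 'a' = {T0}  orig:{}
  T[5,5] 'b' = {A,T1}  orig:{A}
  T[0,1] 'ab' = {S}
  T[1,2] 'ba' = {S}
  T[2,3] 'ab' = {S}
  T[3,4] 'ba' = {S}
  T[4,5] 'ab' = {S}
  T[0,2] 'aba' = ∅
  T[1,3] 'bab' = {A}
  T[2,4] 'aba' = ∅
  T[3,5] 'bab' = {A}
  T[0,3] 'abab' = {S}
  T[1,4] 'baba' = {S}
  T[2,5] 'abab' = {S}
  T[0,4] 'ababa' = ∅
  T[1,5] 'babab' = {A}
  T[0,5] 'ababab' = {S}

S ∈ T[0,5] ⇒ YES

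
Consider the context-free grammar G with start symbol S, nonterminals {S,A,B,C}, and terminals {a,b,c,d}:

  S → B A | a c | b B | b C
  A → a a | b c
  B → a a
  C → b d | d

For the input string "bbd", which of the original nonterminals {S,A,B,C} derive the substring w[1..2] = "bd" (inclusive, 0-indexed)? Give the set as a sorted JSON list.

Convert to CNF:
  S -> B A | T0 T2 | T1 B | T1 C
  A -> T0 T0 | T1 T2
  B -> T0 T0
  C -> T1 T3 | d
  T0 -> a
  T1 -> b
  T2 -> c
  T3 -> d

Fill CYK table bottom-up — only the sub-triangle for w[1..2]:
  [1..1]={T1}  "b"  orig:{}
  [2..2]={C,T3}  "d"  orig:{C}
  [1..2]={C,S}  "bd"

Original NTs in T[1,2] deriving "bd": ["C", "S"]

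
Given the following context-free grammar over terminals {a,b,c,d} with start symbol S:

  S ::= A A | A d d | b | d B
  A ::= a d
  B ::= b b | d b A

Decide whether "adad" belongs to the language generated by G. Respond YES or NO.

CNF form of G:
  S -> A A | A X4 | T1 B | b
  A -> T0 T1
  B -> T1 X3 | T2 T2
  T0 -> a
  T1 -> d
  T2 -> b
  X3 -> T2 A
  X4 -> T1 T1

CYK table (by increasing span):
  T[0,0] 'a' = {T0}  orig:{}
  T[1,1] 'd' = {T1}  orig:{}
  T[2,2] 'a' = {T0}  orig:{}
  T[3,3] 'd' = {T1}  orig:{}
  T[0,1] 'ad' = {A}
  T[1,2] 'da' = ∅
  T[2,3] 'ad' = {A}
  T[0,2] 'ada' = ∅
  T[1,3] 'dad' = ∅
  T[0,3] 'adad' = {S}

S ∈ T[0,3] ⇒ YES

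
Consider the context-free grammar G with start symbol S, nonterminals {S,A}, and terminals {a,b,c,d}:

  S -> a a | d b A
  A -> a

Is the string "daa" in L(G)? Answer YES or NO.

Convert to CNF:
  S -> T0 T0 | T1 X3
  A -> a
  T0 -> a
  T1 -> d
  T2 -> b
  X3 -> T2 A

CYK fill:
  [0..0]={T1}  "d"  orig:{}
  [1..1]={A,T0}  "a"  orig:{A}
  [2..2]={A,T0}  "a"  orig:{A}
  [0..1]=∅  "da"
  [1..2]={S}  "aa"
  [0..2]=∅  "daa"

S ∉ T[0,2] ⇒ NO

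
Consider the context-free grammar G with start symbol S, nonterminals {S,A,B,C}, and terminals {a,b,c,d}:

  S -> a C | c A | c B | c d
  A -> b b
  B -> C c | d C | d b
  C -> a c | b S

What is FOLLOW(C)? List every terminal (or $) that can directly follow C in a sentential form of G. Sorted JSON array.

FIRST sets, iterate to fixpoint:
iter 1:
  A via A→b b: +{b}
  B via B→d C: +{d}
  C via C→a c: +{a}
  C via C→b S: +{b}
  S via S→a C: +{a}
  S via S→c A: +{c}
  FIRST(S)={a,c}  FIRST(A)={b}  FIRST(B)={d}  FIRST(C)={a,b}
iter 2:
  B via B→C c: +{a,b}
  FIRST(S)={a,c}  FIRST(A)={b}  FIRST(B)={a,b,d}  FIRST(C)={a,b}
iter 3: (no change)
  FIRST(S)={a,c}  FIRST(A)={b}  FIRST(B)={a,b,d}  FIRST(C)={a,b}

FOLLOW iteration:
seed FOLLOW(S) with $
[1]
  B→C c: FOLLOW(C) ⊇ FIRST(c) = {c}; new: +{c}
  C→b S: FOLLOW(S) ⊇ FOLLOW(C) ⊇ {c}; new: +{c}
  S→a C: FOLLOW(C) ⊇ FOLLOW(S) ⊇ {$,c}; new: +{$}
  S→c A: FOLLOW(A) ⊇ FOLLOW(S) ⊇ {$,c}; new: +{$,c}
  S→c B: FOLLOW(B) ⊇ FOLLOW(S) ⊇ {$,c}; new: +{$,c}
  FOLLOW[S]={$,c}  FOLLOW[A]={$,c}  FOLLOW[B]={$,c}  FOLLOW[C]={$,c}
[2] done
  FOLLOW[S]={$,c}  FOLLOW[A]={$,c}  FOLLOW[B]={$,c}  FOLLOW[C]={$,c}

FOLLOW(C) = ["$", "c"]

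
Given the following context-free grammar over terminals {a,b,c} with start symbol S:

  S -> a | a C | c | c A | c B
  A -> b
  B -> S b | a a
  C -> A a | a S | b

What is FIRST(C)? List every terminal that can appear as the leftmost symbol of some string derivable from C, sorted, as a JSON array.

Compute FIRST by fixpoint:
iter 1:
  A via A→b: +{b}
  B via B→a a: +{a}
  C via C→A a: +{b}
  C via C→a S: +{a}
  S via S→a: +{a}
  S via S→c: +{c}
  FIRST(S)={a,c}  FIRST(A)={b}  FIRST(B)={a}  FIRST(C)={a,b}
iter 2:
  B via B→S b: +{c}
  FIRST(S)={a,c}  FIRST(A)={b}  FIRST(B)={a,c}  FIRST(C)={a,b}
iter 3: — fixpoint
  FIRST(S)={a,c}  FIRST(A)={b}  FIRST(B)={a,c}  FIRST(C)={a,b}

FIRST(C) = ["a", "b"]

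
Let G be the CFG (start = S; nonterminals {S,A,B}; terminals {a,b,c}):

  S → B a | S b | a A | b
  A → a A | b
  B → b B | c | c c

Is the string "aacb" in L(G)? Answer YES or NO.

Convert to CNF:
  S -> B T0 | S T1 | T0 A | b
  A -> T0 A | b
  B -> T1 B | T2 T2 | c
  T0 -> a
  T1 -> b
  T2 -> c

Fill CYK table bottom-up:
  cell(0,0) a: {T0}  orig:{}
  cell(1,1) a: {T0}  orig:{}
  cell(2,2) c: {B,T2}  orig:{B}
  cell(3,3) b: {A,S,T1}  orig:{A,S}
  cell(0,1) aa: ∅
  cell(1,2) ac: ∅
  cell(2,3) cb: ∅
  cell(0,2) aac: ∅
  cell(1,3) acb: ∅
  cell(0,3) aacb: ∅

S ∉ T[0,3] ⇒ NO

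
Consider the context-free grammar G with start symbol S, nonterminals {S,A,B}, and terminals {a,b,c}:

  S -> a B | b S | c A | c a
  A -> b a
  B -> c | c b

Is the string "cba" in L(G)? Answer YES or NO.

CNF form of G:
  S -> T0 S | T1 B | T2 A | T2 T1
  A -> T0 T1
  B -> T2 T0 | c
  T0 -> b
  T1 -> a
  T2 -> c

CYK table (by increasing span):
  T[0,0] 'c' = {B,T2}  orig:{B}
  T[1,1] 'b' = {T0}  orig:{}
  T[2,2] 'a' = {T1}  orig:{}
  T[0,1] 'cb' = {B}
  T[1,2] 'ba' = {A}
  T[0,2] 'cba' = {S}

S ∈ T[0,2] ⇒ YES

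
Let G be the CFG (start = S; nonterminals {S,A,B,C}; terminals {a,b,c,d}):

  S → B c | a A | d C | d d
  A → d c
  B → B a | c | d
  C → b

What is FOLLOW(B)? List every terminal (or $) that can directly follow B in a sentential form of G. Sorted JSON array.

Compute FIRST by fixpoint:
pass 1:
  A via A→d c: +{d}
  B via B→c: +{c}
  B via B→d: +{d}
  C via C→b: +{b}
  S via S→B c: +{c,d}
  S via S→a A: +{a}
  S: {a,c,d}  A: {d}  B: {c,d}  C: {b}
pass 2: (no change)
  S: {a,c,d}  A: {d}  B: {c,d}  C: {b}

FOLLOW iteration:
FOLLOW(S) := {$}
pass 1:
  B→B a: FOLLOW(B) ⊇ FIRST(a) = {a}; new: +{a}
  S→B c: FOLLOW(B) ⊇ FIRST(c) = {c}; new: +{c}
  S→a A: FOLLOW(A) ⊇ FOLLOW(S) ⊇ {$}; new: +{$}
  S→d C: FOLLOW(C) ⊇ FOLLOW(S) ⊇ {$}; new: +{$}
  FOLLOW(S)={$}  FOLLOW(A)={$}  FOLLOW(B)={a,c}  FOLLOW(C)={$}
pass 2: (stable)
  FOLLOW(S)={$}  FOLLOW(A)={$}  FOLLOW(B)={a,c}  FOLLOW(C)={$}

FOLLOW(B) = ["a", "c"]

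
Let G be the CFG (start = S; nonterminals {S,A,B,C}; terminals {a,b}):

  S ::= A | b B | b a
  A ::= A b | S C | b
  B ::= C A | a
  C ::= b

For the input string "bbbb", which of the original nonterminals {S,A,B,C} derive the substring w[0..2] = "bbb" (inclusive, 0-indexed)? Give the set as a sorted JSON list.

CNF form of G:
  S -> A T0 | S C | T0 B | T0 T1 | b
  A -> A T0 | S C | b
  B -> C A | a
  C -> b
  T0 -> b
  T1 -> a

Fill CYK table bottom-up, restricted to cells inside w[0..2]:
  cell(0,0) b: {A,C,S,T0}  orig:{A,C,S}
  cell(1,1) b: {A,C,S,T0}  orig:{A,C,S}
  cell(2,2) b: {A,C,S,T0}  orig:{A,C,S}
  cell(0,1) bb: {A,B,S}
  cell(1,2) bb: {A,B,S}
  cell(0,2) bbb: {A,B,S}

Original NTs in T[0,2] deriving "bbb": ["A", "B", "S"]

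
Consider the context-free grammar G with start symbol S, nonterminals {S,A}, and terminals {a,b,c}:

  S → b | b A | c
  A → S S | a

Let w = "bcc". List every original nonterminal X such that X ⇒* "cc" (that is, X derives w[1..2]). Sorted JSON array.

Convert to CNF:
  S -> T0 A | b | c
  A -> S S | a
  T0 -> b

CYK fill (cells [i..j] with 1 ≤ i ≤ j ≤ 2 only):
  T[1,1] 'c' = {S}
  T[2,2] 'c' = {S}
  T[1,2] 'cc' = {A}

Original NTs in T[1,2] deriving "cc": ["A"]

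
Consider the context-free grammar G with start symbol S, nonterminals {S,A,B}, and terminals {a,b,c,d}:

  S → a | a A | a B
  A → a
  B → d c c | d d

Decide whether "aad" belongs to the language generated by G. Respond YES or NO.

CNF form of G:
  S -> T2 A | T2 B | a
  A -> a
  B -> T0 T0 | T0 X3
  T0 -> d
  T1 -> c
  T2 -> a
  X3 -> T1 T1

CYK fill:
  [0..0]={A,S,T2}  "a"  orig:{A,S}
  [1..1]={A,S,T2}  "a"  orig:{A,S}
  [2..2]={T0}  "d"  orig:{}
  [0..1]={S}  "aa"
  [1..2]=∅  "ad"
  [0..2]=∅  "aad"

S ∉ T[0,2] ⇒ NO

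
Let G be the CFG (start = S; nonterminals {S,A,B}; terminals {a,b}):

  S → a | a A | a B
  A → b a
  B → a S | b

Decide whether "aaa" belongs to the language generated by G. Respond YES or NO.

CNF form of G:
  S -> T1 A | T1 B | a
  A -> T0 T1
  B -> T1 S | b
  T0 -> b
  T1 -> a

CYK table (by increasing span):
  cell(0,0) a: {S,T1}  orig:{S}
  cell(1,1) a: {S,T1}  orig:{S}
  cell(2,2) a: {S,T1}  orig:{S}
  cell(0,1) aa: {B}
  cell(1,2) aa: {B}
  cell(0,2) aaa: {S}

S ∈ T[0,2] ⇒ YES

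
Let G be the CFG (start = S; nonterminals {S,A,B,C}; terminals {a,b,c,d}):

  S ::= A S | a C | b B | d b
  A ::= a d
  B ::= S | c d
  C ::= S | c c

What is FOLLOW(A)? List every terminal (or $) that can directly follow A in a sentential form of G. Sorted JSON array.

FIRST sets, iterate to fixpoint:
iter 1:
  A via A→a d: +{a}
  B via B→c d: +{c}
  C via C→c c: +{c}
  S via S→A S: +{a}
  S via S→b B: +{b}
  S via S→d b: +{d}
  FIRST[S]={a,b,d}  FIRST[A]={a}  FIRST[B]={c}  FIRST[C]={c}
iter 2:
  B via B→S: +{a,b,d}
  C via C→S: +{a,b,d}
  FIRST[S]={a,b,d}  FIRST[A]={a}  FIRST[B]={a,b,c,d}  FIRST[C]={a,b,c,d}
iter 3: done
  FIRST[S]={a,b,d}  FIRST[A]={a}  FIRST[B]={a,b,c,d}  FIRST[C]={a,b,c,d}

Compute FOLLOW by fixpoint:
seed FOLLOW(S) with $
round 1:
  S→A S: FOLLOW(A) ⊇ FIRST(S) = {a,b,d}; new: +{a,b,d}
  S→a C: FOLLOW(C) ⊇ FOLLOW(S) ⊇ {$}; new: +{$}
  S→b B: FOLLOW(B) ⊇ FOLLOW(S) ⊇ {$}; new: +{$}
  FOLLOW(S)={$}  FOLLOW(A)={a,b,d}  FOLLOW(B)={$}  FOLLOW(C)={$}
round 2: (stable)
  FOLLOW(S)={$}  FOLLOW(A)={a,b,d}  FOLLOW(B)={$}  FOLLOW(C)={$}

FOLLOW(A) = ["a", "b", "d"]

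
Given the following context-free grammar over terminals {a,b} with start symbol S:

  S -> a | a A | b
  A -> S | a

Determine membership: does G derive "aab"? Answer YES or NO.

CNF form of G:
  S -> T0 A | a | b
  A -> T0 A | a | b
  T0 -> a

CYK table (by increasing span):
  [0..0]={A,S,T0}  "a"  orig:{A,S}
  [1..1]={A,S,T0}  "a"  orig:{A,S}
  [2..2]={A,S}  "b"
  [0..1]={A,S}  "aa"
  [1..2]={A,S}  "ab"
  [0..2]={A,S}  "aab"

S ∈ T[0,2] ⇒ YES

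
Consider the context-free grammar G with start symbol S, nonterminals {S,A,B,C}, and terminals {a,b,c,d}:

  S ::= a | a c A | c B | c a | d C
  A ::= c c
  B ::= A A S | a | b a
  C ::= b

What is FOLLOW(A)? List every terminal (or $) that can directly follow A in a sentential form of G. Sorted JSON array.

Compute FIRST by fixpoint:
pass 1:
  A via A→c c: +{c}
  B via B→A A S: +{c}
  B via B→a: +{a}
  B via B→b a: +{b}
  C via C→b: +{b}
  S via S→a: +{a}
  S via S→c B: +{c}
  S via S→d C: +{d}
  S: {a,c,d}  A: {c}  B: {a,b,c}  C: {b}
pass 2: done
  S: {a,c,d}  A: {c}  B: {a,b,c}  C: {b}

FOLLOW iteration:
FOLLOW(S) := {$}
iter 1:
  B→A A S: FOLLOW(A) ⊇ FIRST(A) = {c}; new: +{c}
  B→A A S: FOLLOW(A) ⊇ FIRST(S) = {a,c,d}; new: +{a,d}
  S→a c A: FOLLOW(A) ⊇ FOLLOW(S) ⊇ {$}; new: +{$}
  S→c B: FOLLOW(B) ⊇ FOLLOW(S) ⊇ {$}; new: +{$}
  S→d C: FOLLOW(C) ⊇ FOLLOW(S) ⊇ {$}; new: +{$}
  FOLLOW[S]={$}  FOLLOW[A]={$,a,c,d}  FOLLOW[B]={$}  FOLLOW[C]={$}
iter 2: (no change)
  FOLLOW[S]={$}  FOLLOW[A]={$,a,c,d}  FOLLOW[B]={$}  FOLLOW[C]={$}

FOLLOW(A) = ["$", "a", "c", "d"]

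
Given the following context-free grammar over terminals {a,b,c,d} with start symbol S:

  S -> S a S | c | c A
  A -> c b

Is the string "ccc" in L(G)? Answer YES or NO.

Convert to CNF:
  S -> S X3 | T0 A | c
  A -> T0 T1
  T0 -> c
  T1 -> b
  T2 -> a
  X3 -> T2 S

CYK fill:
  [0..0]={S,T0}  "c"  orig:{S}
  [1..1]={S,T0}  "c"  orig:{S}
  [2..2]={S,T0}  "c"  orig:{S}
  [0..1]=∅  "cc"
  [1..2]=∅  "cc"
  [0..2]=∅  "ccc"

S ∉ T[0,2] ⇒ NO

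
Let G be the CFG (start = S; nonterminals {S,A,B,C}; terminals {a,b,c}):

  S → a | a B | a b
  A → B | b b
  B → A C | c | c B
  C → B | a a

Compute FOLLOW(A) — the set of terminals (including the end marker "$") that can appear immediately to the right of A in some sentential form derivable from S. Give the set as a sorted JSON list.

Compute FIRST by fixpoint:
pass 1:
  A via A→b b: +{b}
  B via B→A C: +{b}
  B via B→c: +{c}
  C via C→B: +{b,c}
  C via C→a a: +{a}
  S via S→a: +{a}
  FIRST(S)={a}  FIRST(A)={b}  FIRST(B)={b,c}  FIRST(C)={a,b,c}
pass 2:
  A via A→B: +{c}
  FIRST(S)={a}  FIRST(A)={b,c}  FIRST(B)={b,c}  FIRST(C)={a,b,c}
pass 3: (no change)
  FIRST(S)={a}  FIRST(A)={b,c}  FIRST(B)={b,c}  FIRST(C)={a,b,c}

FOLLOW sets:
initialize: $ ∈ FOLLOW(S)
round 1:
  B→A C: FOLLOW(A) ⊇ FIRST(C) = {a,b,c}; new: +{a,b,c}
  S→a B: FOLLOW(B) ⊇ FOLLOW(S) ⊇ {$}; new: +{$}
  S: {$}  A: {a,b,c}  B: {$}  C: {}
round 2:
  A→B: FOLLOW(B) ⊇ FOLLOW(A) ⊇ {a,b,c}; new: +{a,b,c}
  B→A C: FOLLOW(C) ⊇ FOLLOW(B) ⊇ {$,a,b,c}; new: +{$,a,b,c}
  S: {$}  A: {a,b,c}  B: {$,a,b,c}  C: {$,a,b,c}
round 3: (stable)
  S: {$}  A: {a,b,c}  B: {$,a,b,c}  C: {$,a,b,c}

FOLLOW(A) = ["a", "b", "c"]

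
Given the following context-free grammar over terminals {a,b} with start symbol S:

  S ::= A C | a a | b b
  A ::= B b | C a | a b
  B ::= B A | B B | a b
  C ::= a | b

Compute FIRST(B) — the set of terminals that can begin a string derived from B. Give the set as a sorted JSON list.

FIRST sets, iterate to fixpoint:
iter 1:
  A via A→a b: +{a}
  B via B→a b: +{a}
  C via C→a: +{a}
  C via C→b: +{b}
  S via S→A C: +{a}
  S via S→b b: +{b}
  S: {a,b}  A: {a}  B: {a}  C: {a,b}
iter 2:
  A via A→C a: +{b}
  S: {a,b}  A: {a,b}  B: {a}  C: {a,b}
iter 3: done
  S: {a,b}  A: {a,b}  B: {a}  C: {a,b}

FIRST(B) = ["a"]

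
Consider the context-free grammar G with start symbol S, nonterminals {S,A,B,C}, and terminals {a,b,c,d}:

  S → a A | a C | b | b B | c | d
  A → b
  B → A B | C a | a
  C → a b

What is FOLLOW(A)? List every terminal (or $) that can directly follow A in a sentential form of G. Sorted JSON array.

FIRST sets, iterate to fixpoint:
pass 1:
  A via A→b: +{b}
  B via B→A B: +{b}
  B via B→a: +{a}
  C via C→a b: +{a}
  S via S→a A: +{a}
  S via S→b: +{b}
  S via S→c: +{c}
  S via S→d: +{d}
  FIRST(S)={a,b,c,d}  FIRST(A)={b}  FIRST(B)={a,b}  FIRST(C)={a}
pass 2: (no change)
  FIRST(S)={a,b,c,d}  FIRST(A)={b}  FIRST(B)={a,b}  FIRST(C)={a}

FOLLOW iteration:
FOLLOW(S) := {$}
round 1:
  B→A B: FOLLOW(A) ⊇ FIRST(B) = {a,b}; new: +{a,b}
  B→C a: FOLLOW(C) ⊇ FIRST(a) = {a}; new: +{a}
  S→a A: FOLLOW(A) ⊇ FOLLOW(S) ⊇ {$}; new: +{$}
  S→a C: FOLLOW(C) ⊇ FOLLOW(S) ⊇ {$}; new: +{$}
  S→b B: FOLLOW(B) ⊇ FOLLOW(S) ⊇ {$}; new: +{$}
  S: {$}  A: {$,a,b}  B: {$}  C: {$,a}
round 2: (no change)
  S: {$}  A: {$,a,b}  B: {$}  C: {$,a}

FOLLOW(A) = ["$", "a", "b"]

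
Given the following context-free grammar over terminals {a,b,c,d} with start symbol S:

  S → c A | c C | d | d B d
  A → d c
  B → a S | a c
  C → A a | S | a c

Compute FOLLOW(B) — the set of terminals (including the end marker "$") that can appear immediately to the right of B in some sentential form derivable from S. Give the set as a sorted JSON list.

Compute FIRST by fixpoint:
round 1:
  A via A→d c: +{d}
  B via B→a S: +{a}
  C via C→A a: +{d}
  C via C→a c: +{a}
  S via S→c A: +{c}
  S via S→d: +{d}
  S: {c,d}  A: {d}  B: {a}  C: {a,d}
round 2:
  C via C→S: +{c}
  S: {c,d}  A: {d}  B: {a}  C: {a,c,d}
round 3: — fixpoint
  S: {c,d}  A: {d}  B: {a}  C: {a,c,d}

FOLLOW sets:
initialize: $ ∈ FOLLOW(S)
iter 1:
  C→A a: FOLLOW(A) ⊇ FIRST(a) = {a}; new: +{a}
  S→c A: FOLLOW(A) ⊇ FOLLOW(S) ⊇ {$}; new: +{$}
  S→c C: FOLLOW(C) ⊇ FOLLOW(S) ⊇ {$}; new: +{$}
  S→d B d: FOLLOW(B) ⊇ FIRST(d) = {d}; new: +{d}
  S: {$}  A: {$,a}  B: {d}  C: {$}
iter 2:
  B→a S: FOLLOW(S) ⊇ FOLLOW(B) ⊇ {d}; new: +{d}
  S→c A: FOLLOW(A) ⊇ FOLLOW(S) ⊇ {$,d}; new: +{d}
  S→c C: FOLLOW(C) ⊇ FOLLOW(S) ⊇ {$,d}; new: +{d}
  S: {$,d}  A: {$,a,d}  B: {d}  C: {$,d}
iter 3: done
  S: {$,d}  A: {$,a,d}  B: {d}  C: {$,d}

FOLLOW(B) = ["d"]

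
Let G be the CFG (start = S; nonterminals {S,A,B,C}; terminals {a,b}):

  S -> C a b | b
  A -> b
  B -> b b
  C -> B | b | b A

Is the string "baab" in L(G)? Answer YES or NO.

CNF form of G:
  S -> C X2 | b
  A -> b
  B -> T0 T0
  C -> T0 A | T0 T0 | b
  T0 -> b
  T1 -> a
  X2 -> T1 T0

CYK table (by increasing span):
  T[0,0] 'b' = {A,C,S,T0}  orig:{A,C,S}
  T[1,1] 'a' = {T1}  orig:{}
  T[2,2] 'a' = {T1}  orig:{}
  T[3,3] 'b' = {A,C,S,T0}  orig:{A,C,S}
  T[0,1] 'ba' = ∅
  T[1,2] 'aa' = ∅
  T[2,3] 'ab' = {X2}  orig:{}
  T[0,2] 'baa' = ∅
  T[1,3] 'aab' = ∅
  T[0,3] 'baab' = ∅

S ∉ T[0,3] ⇒ NO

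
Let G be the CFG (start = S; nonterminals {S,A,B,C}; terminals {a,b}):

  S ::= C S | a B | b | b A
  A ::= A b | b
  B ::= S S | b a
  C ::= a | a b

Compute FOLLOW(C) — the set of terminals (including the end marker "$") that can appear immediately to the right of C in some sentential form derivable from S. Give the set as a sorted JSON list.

Compute FIRST by fixpoint:
round 1:
  A via A→b: +{b}
  B via B→b a: +{b}
  C via C→a: +{a}
  S via S→C S: +{a}
  S via S→b: +{b}
  FIRST[S]={a,b}  FIRST[A]={b}  FIRST[B]={b}  FIRST[C]={a}
round 2:
  B via B→S S: +{a}
  FIRST[S]={a,b}  FIRST[A]={b}  FIRST[B]={a,b}  FIRST[C]={a}
round 3: done
  FIRST[S]={a,b}  FIRST[A]={b}  FIRST[B]={a,b}  FIRST[C]={a}

FOLLOW iteration:
initialize: $ ∈ FOLLOW(S)
round 1:
  A→A b: FOLLOW(A) ⊇ FIRST(b) = {b}; new: +{b}
  B→S S: FOLLOW(S) ⊇ FIRST(S) = {a,b}; new: +{a,b}
  S→C S: FOLLOW(C) ⊇ FIRST(S) = {a,b}; new: +{a,b}
  S→a B: FOLLOW(B) ⊇ FOLLOW(S) ⊇ {$,a,b}; new: +{$,a,b}
  S→b A: FOLLOW(A) ⊇ FOLLOW(S) ⊇ {$,a,b}; new: +{$,a}
  FOLLOW(S)={$,a,b}  FOLLOW(A)={$,a,b}  FOLLOW(B)={$,a,b}  FOLLOW(C)={a,b}
round 2: (no change)
  FOLLOW(S)={$,a,b}  FOLLOW(A)={$,a,b}  FOLLOW(B)={$,a,b}  FOLLOW(C)={a,b}

FOLLOW(C) = ["a", "b"]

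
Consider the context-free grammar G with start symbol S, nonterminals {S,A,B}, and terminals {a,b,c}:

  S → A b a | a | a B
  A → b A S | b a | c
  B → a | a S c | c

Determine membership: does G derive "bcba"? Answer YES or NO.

CNF form of G:
  S -> A X5 | T1 B | a
  A -> T0 T1 | T0 X3 | c
  B -> T1 X4 | a | c
  T0 -> b
  T1 -> a
  T2 -> c
  X3 -> A S
  X4 -> S T2
  X5 -> T0 T1

CYK table (by increasing span):
  cell(0,0) b: {T0}  orig:{}
  cell(1,1) c: {A,B,T2}  orig:{A,B}
  cell(2,2) b: {T0}  orig:{}
  cell(3,3) a: {B,S,T1}  orig:{B,S}
  cell(0,1) bc: ∅
  cell(1,2) cb: ∅
  cell(2,3) ba: {A,X5}  orig:{A}
  cell(0,2) bcb: ∅
  cell(1,3) cba: {S}
  cell(0,3) bcba: ∅

S ∉ T[0,3] ⇒ NO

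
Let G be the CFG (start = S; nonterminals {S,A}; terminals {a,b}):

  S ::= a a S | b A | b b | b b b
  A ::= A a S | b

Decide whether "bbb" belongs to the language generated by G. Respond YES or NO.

CNF form of G:
  S -> T0 X3 | T1 A | T1 T1 | T1 X4
  A -> A X2 | b
  T0 -> a
  T1 -> b
  X2 -> T0 S
  X3 -> T0 S
  X4 -> T1 T1

CYK table (by increasing span):
  T[0,0] 'b' = {A,T1}  orig:{A}
  T[1,1] 'b' = {A,T1}  orig:{A}
  T[2,2] 'b' = {A,T1}  orig:{A}
  T[0,1] 'bb' = {S,X4}  orig:{S}
  T[1,2] 'bb' = {S,X4}  orig:{S}
  T[0,2] 'bbb' = {S}

S ∈ T[0,2] ⇒ YES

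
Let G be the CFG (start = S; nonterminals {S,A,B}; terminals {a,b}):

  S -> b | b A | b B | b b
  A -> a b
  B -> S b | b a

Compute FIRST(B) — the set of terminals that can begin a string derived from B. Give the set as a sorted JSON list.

FIRST iteration:
iter 1:
  A via A→a b: +{a}
  B via B→b a: +{b}
  S via S→b: +{b}
  S: {b}  A: {a}  B: {b}
iter 2: done
  S: {b}  A: {a}  B: {b}

FIRST(B) = ["b"]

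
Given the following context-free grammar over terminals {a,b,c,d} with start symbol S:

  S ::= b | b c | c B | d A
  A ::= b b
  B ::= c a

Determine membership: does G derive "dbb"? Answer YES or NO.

Convert to CNF:
  S -> T0 T1 | T1 B | T3 A | b
  A -> T0 T0
  B -> T1 T2
  T0 -> b
  T1 -> c
  T2 -> a
  T3 -> d

CYK table (by increasing span):
  cell(0,0) d: {T3}  orig:{}
  cell(1,1) b: {S,T0}  orig:{S}
  cell(2,2) b: {S,T0}  orig:{S}
  cell(0,1) db: ∅
  cell(1,2) bb: {A}
  cell(0,2) dbb: {S}

S ∈ T[0,2] ⇒ YES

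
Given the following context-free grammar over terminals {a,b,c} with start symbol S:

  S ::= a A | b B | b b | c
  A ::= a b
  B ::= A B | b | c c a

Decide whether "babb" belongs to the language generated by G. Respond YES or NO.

CNF form of G:
  S -> T0 A | T1 B | T1 T1 | c
  A -> T0 T1
  B -> A B | T2 X3 | b
  T0 -> a
  T1 -> b
  T2 -> c
  X3 -> T2 T0

CYK table (by increasing span):
  T[0,0] 'b' = {B,T1}  orig:{B}
  T[1,1] 'a' = {T0}  orig:{}
  T[2,2] 'b' = {B,T1}  orig:{B}
  T[3,3] 'b' = {B,T1}  orig:{B}
  T[0,1] 'ba' = ∅
  T[1,2] 'ab' = {A}
  T[2,3] 'bb' = {S}
  T[0,2] 'bab' = ∅
  T[1,3] 'abb' = {B}
  T[0,3] 'babb' = {S}

S ∈ T[0,3] ⇒ YES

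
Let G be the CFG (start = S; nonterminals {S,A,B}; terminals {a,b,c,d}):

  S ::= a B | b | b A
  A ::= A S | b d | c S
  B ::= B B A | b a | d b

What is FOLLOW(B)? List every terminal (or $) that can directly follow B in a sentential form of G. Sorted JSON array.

Compute FIRST by fixpoint:
iter 1:
  A via A→b d: +{b}
  A via A→c S: +{c}
  B via B→b a: +{b}
  B via B→d b: +{d}
  S via S→a B: +{a}
  S via S→b: +{b}
  FIRST[S]={a,b}  FIRST[A]={b,c}  FIRST[B]={b,d}
iter 2: (stable)
  FIRST[S]={a,b}  FIRST[A]={b,c}  FIRST[B]={b,d}

FOLLOW sets:
initialize: $ ∈ FOLLOW(S)
pass 1:
  A→A S: FOLLOW(A) ⊇ FIRST(S) = {a,b}; new: +{a,b}
  A→A S: FOLLOW(S) ⊇ FOLLOW(A) ⊇ {a,b}; new: +{a,b}
  B→B B A: FOLLOW(B) ⊇ FIRST(B) = {b,d}; new: +{b,d}
  B→B B A: FOLLOW(B) ⊇ FIRST(A) = {b,c}; new: +{c}
  B→B B A: FOLLOW(A) ⊇ FOLLOW(B) ⊇ {b,c,d}; new: +{c,d}
  S→a B: FOLLOW(B) ⊇ FOLLOW(S) ⊇ {$,a,b}; new: +{$,a}
  S→b A: FOLLOW(A) ⊇ FOLLOW(S) ⊇ {$,a,b}; new: +{$}
  S: {$,a,b}  A: {$,a,b,c,d}  B: {$,a,b,c,d}
pass 2:
  A→A S: FOLLOW(S) ⊇ FOLLOW(A) ⊇ {$,a,b,c,d}; new: +{c,d}
  S: {$,a,b,c,d}  A: {$,a,b,c,d}  B: {$,a,b,c,d}
pass 3: (no change)
  S: {$,a,b,c,d}  A: {$,a,b,c,d}  B: {$,a,b,c,d}

FOLLOW(B) = ["$", "a", "b", "c", "d"]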